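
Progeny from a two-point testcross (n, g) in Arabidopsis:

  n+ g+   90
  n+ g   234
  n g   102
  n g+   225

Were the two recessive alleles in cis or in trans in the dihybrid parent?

The two most frequent classes are n+ g (234) and n g+ (225); these are the parental (non-recombinant) types.
So the F1 carried n+ g on one chromosome and n g+ on the other — the recessive alleles are on opposite chromosomes (trans / repulsion).

trans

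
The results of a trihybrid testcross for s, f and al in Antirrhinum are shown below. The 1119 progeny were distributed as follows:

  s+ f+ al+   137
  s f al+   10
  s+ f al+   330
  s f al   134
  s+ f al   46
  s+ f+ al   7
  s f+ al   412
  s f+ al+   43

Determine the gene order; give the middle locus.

The two most frequent reciprocal classes, s+ f al+ and s f+ al, are the parental types, so the F1 was s+ f al+ / s f+ al.
The two rarest classes, s f al+ and s+ f+ al, are the double crossovers. Comparing them with the parentals, only the s allele has switched, so s is the middle locus and the order is al – s – f.

s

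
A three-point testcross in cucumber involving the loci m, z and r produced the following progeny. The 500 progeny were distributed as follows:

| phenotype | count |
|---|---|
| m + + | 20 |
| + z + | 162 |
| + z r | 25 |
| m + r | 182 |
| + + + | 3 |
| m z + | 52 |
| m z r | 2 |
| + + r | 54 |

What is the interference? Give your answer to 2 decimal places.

0.55

The two most frequent reciprocal classes, m + r and + z +, are the parental types, so the F1 was m + r / + z +.
The two rarest classes, m z r and + + +, are the double crossovers. Comparing them with the parentals, only the z allele has switched, so z is the middle locus and the order is m – z – r.
m–z: (106 + 5)/500 = 0.2220; z–r: (45 + 5)/500 = 0.1000.
Expected DCO frequency = 0.2220 × 0.1000 ≈ 0.02220; observed = 5/500 ≈ 0.01000.
Coefficient of coincidence = 0.01000/0.02220 ≈ 0.45; interference = 1 − 0.45 = 0.55.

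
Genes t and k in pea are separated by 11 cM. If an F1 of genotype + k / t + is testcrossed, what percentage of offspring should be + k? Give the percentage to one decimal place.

A map distance of 11 cM corresponds to a recombination frequency of 0.110.
The F1 is + k / t +, so + k is a parental gamete class with expected frequency (1 − r)/2 = 0.890/2 = 0.4450.
That is 0.4450 = 44.5% of the progeny.

44.5%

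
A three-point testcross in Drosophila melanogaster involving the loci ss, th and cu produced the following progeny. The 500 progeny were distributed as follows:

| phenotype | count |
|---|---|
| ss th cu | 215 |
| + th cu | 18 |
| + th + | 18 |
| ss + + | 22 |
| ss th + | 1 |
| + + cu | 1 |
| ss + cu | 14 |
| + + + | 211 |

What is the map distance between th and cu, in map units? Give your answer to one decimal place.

The two most frequent reciprocal classes, ss th cu and + + +, are the parental types, so the F1 was ss th cu / + + +.
The two rarest classes, ss th + and + + cu, are the double crossovers. Comparing them with the parentals, only the cu allele has switched, so cu is the middle locus and the order is ss – cu – th.
Crossovers in the cu–th interval produce the single-crossover classes ss + cu and + th + (14 + 18 = 32) plus the double crossovers (2).
RF(cu–th) = (32 + 2) / 500 = 34/500 = 0.0680 → 6.8 map units.

6.8 map units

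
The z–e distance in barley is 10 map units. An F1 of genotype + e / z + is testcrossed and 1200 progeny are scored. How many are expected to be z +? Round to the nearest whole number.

A map distance of 10 map units corresponds to a recombination frequency of 0.100.
The F1 is + e / z +, so z + is a parental gamete class with expected frequency (1 − r)/2 = 0.900/2 = 0.4500.
Expected number = 0.4500 × 1200 = 540.00 ≈ 540.

540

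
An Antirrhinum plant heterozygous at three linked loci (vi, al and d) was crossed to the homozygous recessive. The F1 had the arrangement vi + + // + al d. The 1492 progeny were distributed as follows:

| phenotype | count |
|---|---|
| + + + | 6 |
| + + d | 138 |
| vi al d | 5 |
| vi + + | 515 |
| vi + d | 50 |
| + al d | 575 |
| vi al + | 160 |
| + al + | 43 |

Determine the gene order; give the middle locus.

The two rarest classes, + + + and vi al d, are the double crossovers. Comparing them with the parentals, only the vi allele has switched, so vi is the middle locus and the order is d – vi – al.

vi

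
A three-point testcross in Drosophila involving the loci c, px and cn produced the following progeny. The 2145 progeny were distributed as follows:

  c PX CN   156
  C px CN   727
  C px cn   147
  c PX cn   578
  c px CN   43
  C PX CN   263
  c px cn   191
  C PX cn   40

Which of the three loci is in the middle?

c

The two most frequent reciprocal classes, C px CN and c PX cn, are the parental types, so the F1 was C px CN / c PX cn.
The two rarest classes, c px CN and C PX cn, are the double crossovers. Comparing them with the parentals, only the c allele has switched, so c is the middle locus and the order is cn – c – px.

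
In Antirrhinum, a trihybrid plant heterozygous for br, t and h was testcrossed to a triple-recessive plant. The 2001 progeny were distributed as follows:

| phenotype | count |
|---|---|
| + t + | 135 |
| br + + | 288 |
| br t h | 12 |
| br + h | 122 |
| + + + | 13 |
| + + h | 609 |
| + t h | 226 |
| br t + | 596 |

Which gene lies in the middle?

h

The two most frequent reciprocal classes, + + h and br t +, are the parental types, so the F1 was + + h / br t +.
The two rarest classes, + + + and br t h, are the double crossovers. Comparing them with the parentals, only the h allele has switched, so h is the middle locus and the order is br – h – t.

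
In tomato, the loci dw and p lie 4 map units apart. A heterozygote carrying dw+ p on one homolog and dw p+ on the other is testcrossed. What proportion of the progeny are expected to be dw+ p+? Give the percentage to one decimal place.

2.0%

A map distance of 4 map units corresponds to a recombination frequency of 0.040.
The F1 is dw+ p / dw p+, so dw+ p+ is a recombinant gamete class with expected frequency r/2 = 0.040/2 = 0.0200.
That is 0.0200 = 2.0% of the progeny.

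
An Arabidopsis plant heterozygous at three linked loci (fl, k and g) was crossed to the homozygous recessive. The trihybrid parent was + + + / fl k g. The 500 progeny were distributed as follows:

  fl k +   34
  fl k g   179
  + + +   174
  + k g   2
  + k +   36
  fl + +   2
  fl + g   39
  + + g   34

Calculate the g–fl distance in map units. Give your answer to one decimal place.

14.4 map units

The two rarest classes, fl + + and + k g, are the double crossovers. Comparing them with the parentals, only the fl allele has switched, so fl is the middle locus and the order is g – fl – k.
Crossovers in the g–fl interval produce the single-crossover classes + + g and fl k + (34 + 34 = 68) plus the double crossovers (4).
RF(g–fl) = (68 + 4) / 500 = 72/500 = 0.1440 → 14.4 map units.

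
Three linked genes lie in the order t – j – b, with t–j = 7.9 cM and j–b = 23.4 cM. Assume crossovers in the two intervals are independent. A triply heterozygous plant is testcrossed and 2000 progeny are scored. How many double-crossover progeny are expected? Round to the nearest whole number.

Map distances give recombination frequencies of 0.079 and 0.234 for the two intervals.
With no interference, expected double-crossover frequency = 0.079 × 0.234 = 0.01849.
Expected number = 0.01849 × 2000 = 36.97 ≈ 37.

37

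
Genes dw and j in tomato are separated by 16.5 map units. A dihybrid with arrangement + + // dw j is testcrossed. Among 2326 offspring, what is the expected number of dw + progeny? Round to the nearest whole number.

A map distance of 16.5 map units corresponds to a recombination frequency of 0.165.
The F1 is + + / dw j, so dw + is a recombinant gamete class with expected frequency r/2 = 0.165/2 = 0.0825.
Expected number = 0.0825 × 2326 = 191.90 ≈ 192.

192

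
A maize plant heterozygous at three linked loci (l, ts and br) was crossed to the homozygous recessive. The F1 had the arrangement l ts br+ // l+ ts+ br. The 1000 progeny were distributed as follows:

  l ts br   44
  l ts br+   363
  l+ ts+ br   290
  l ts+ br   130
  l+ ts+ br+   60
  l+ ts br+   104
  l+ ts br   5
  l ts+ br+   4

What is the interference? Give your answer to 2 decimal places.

The two rarest classes, l ts+ br+ and l+ ts br, are the double crossovers. Comparing them with the parentals, only the ts allele has switched, so ts is the middle locus and the order is br – ts – l.
br–ts: (104 + 9)/1000 = 0.1130; ts–l: (234 + 9)/1000 = 0.2430.
Expected DCO frequency = 0.1130 × 0.2430 ≈ 0.02746; observed = 9/1000 ≈ 0.00900.
Coefficient of coincidence = 0.00900/0.02746 ≈ 0.33; interference = 1 − 0.33 = 0.67.

0.67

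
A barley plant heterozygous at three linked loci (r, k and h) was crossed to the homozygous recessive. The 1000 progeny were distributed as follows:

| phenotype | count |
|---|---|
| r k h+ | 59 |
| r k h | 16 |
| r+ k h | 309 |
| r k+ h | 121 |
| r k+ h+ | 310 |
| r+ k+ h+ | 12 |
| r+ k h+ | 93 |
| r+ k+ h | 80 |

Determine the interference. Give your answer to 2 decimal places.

0.31

The two most frequent reciprocal classes, r+ k h and r k+ h+, are the parental types, so the F1 was r+ k h / r k+ h+.
The two rarest classes, r k h and r+ k+ h+, are the double crossovers. Comparing them with the parentals, only the r allele has switched, so r is the middle locus and the order is h – r – k.
h–r: (214 + 28)/1000 = 0.2420; r–k: (139 + 28)/1000 = 0.1670.
Expected DCO frequency = 0.2420 × 0.1670 ≈ 0.04041; observed = 28/1000 ≈ 0.02800.
Coefficient of coincidence = 0.02800/0.04041 ≈ 0.69; interference = 1 − 0.69 = 0.31.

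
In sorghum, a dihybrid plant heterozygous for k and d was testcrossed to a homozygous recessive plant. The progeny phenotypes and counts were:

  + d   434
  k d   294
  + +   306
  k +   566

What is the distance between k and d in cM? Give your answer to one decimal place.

The two most frequent classes, + d (434) and k + (566), are the parental types, so the F1 was + d / k +.
The recombinant classes are + + and k d: 306 + 294 = 600.
Recombination frequency = 600/1600 = 0.3750 ≈ 37.5%, i.e. 37.5 cM.

37.5 cM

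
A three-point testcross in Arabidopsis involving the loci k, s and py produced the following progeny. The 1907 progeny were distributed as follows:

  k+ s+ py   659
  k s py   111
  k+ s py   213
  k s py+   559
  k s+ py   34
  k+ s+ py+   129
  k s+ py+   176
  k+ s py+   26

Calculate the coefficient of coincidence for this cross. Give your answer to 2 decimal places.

The two most frequent reciprocal classes, k s py+ and k+ s+ py, are the parental types, so the F1 was k s py+ / k+ s+ py.
The two rarest classes, k+ s py+ and k s+ py, are the double crossovers. Comparing them with the parentals, only the k allele has switched, so k is the middle locus and the order is py – k – s.
py–k: (240 + 60)/1907 = 0.1573; k–s: (389 + 60)/1907 = 0.2354.
Expected DCO frequency = 0.1573 × 0.2354 ≈ 0.03703; observed = 60/1907 ≈ 0.03146.
Coefficient of coincidence = 0.03146/0.03703 ≈ 0.85.

0.85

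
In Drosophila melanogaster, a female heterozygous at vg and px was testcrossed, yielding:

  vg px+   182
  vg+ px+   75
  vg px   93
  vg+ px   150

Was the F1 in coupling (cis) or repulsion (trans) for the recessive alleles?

The two most frequent classes are vg+ px (150) and vg px+ (182); these are the parental (non-recombinant) types.
So the F1 carried vg+ px on one chromosome and vg px+ on the other — the recessive alleles are on opposite chromosomes (trans / repulsion).

trans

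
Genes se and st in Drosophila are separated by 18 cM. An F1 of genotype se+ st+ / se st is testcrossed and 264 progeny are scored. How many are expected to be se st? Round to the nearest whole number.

108

A map distance of 18 cM corresponds to a recombination frequency of 0.180.
The F1 is se+ st+ / se st, so se st is a parental gamete class with expected frequency (1 − r)/2 = 0.820/2 = 0.4100.
Expected number = 0.4100 × 264 = 108.24 ≈ 108.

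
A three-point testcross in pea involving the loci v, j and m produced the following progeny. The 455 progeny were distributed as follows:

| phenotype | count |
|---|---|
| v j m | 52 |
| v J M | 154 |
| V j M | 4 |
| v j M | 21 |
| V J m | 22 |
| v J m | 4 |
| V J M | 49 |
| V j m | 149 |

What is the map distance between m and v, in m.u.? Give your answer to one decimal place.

24.0 m.u.

The two most frequent reciprocal classes, V j m and v J M, are the parental types, so the F1 was V j m / v J M.
The two rarest classes, V j M and v J m, are the double crossovers. Comparing them with the parentals, only the m allele has switched, so m is the middle locus and the order is j – m – v.
Crossovers in the m–v interval produce the single-crossover classes v j m and V J M (52 + 49 = 101) plus the double crossovers (8).
RF(m–v) = (101 + 8) / 455 = 109/455 = 0.2396 → 24.0 m.u.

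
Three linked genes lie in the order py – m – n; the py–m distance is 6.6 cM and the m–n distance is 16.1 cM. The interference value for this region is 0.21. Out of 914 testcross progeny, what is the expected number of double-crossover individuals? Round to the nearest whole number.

8

Map distances give recombination frequencies of 0.066 and 0.161 for the two intervals.
With interference 0.21 (so coincidence = 0.79), expected double-crossover frequency = 0.066 × 0.161 × 0.79 = 0.00839.
Expected number = 0.00839 × 914 = 7.67 ≈ 8.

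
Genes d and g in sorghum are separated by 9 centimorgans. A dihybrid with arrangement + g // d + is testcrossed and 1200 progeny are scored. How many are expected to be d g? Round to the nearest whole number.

54

A map distance of 9 centimorgans corresponds to a recombination frequency of 0.090.
The F1 is + g / d +, so d g is a recombinant gamete class with expected frequency r/2 = 0.090/2 = 0.0450.
Expected number = 0.0450 × 1200 = 54.00 ≈ 54.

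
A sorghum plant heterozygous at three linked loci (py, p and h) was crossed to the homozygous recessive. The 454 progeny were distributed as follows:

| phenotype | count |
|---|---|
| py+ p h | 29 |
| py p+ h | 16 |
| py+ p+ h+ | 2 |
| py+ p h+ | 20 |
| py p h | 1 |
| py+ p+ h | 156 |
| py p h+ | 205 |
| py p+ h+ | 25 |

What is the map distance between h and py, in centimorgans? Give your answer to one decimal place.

8.6 centimorgans

The two most frequent reciprocal classes, py p h+ and py+ p+ h, are the parental types, so the F1 was py p h+ / py+ p+ h.
The two rarest classes, py p h and py+ p+ h+, are the double crossovers. Comparing them with the parentals, only the h allele has switched, so h is the middle locus and the order is p – h – py.
Crossovers in the h–py interval produce the single-crossover classes py+ p h+ and py p+ h (20 + 16 = 36) plus the double crossovers (3).
RF(h–py) = (36 + 3) / 454 = 39/454 = 0.0859 → 8.6 centimorgans.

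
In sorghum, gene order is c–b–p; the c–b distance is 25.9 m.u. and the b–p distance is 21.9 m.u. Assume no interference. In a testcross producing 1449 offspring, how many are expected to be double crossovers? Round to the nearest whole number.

82

Map distances give recombination frequencies of 0.259 and 0.219 for the two intervals.
With no interference, expected double-crossover frequency = 0.259 × 0.219 = 0.05672.
Expected number = 0.05672 × 1449 = 82.19 ≈ 82.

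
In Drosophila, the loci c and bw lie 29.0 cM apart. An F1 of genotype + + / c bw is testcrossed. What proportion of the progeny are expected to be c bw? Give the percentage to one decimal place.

35.5%

A map distance of 29.0 cM corresponds to a recombination frequency of 0.290.
The F1 is + + / c bw, so c bw is a parental gamete class with expected frequency (1 − r)/2 = 0.710/2 = 0.3550.
That is 0.3550 = 35.5% of the progeny.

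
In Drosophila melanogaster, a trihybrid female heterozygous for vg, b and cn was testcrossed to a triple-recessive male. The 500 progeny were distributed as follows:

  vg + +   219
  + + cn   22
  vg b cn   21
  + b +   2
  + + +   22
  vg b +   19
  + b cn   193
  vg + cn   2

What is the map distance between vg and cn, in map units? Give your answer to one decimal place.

9.4 map units

The two most frequent reciprocal classes, vg + + and + b cn, are the parental types, so the F1 was vg + + / + b cn.
The two rarest classes, vg + cn and + b +, are the double crossovers. Comparing them with the parentals, only the cn allele has switched, so cn is the middle locus and the order is vg – cn – b.
Crossovers in the vg–cn interval produce the single-crossover classes + + + and vg b cn (22 + 21 = 43) plus the double crossovers (4).
RF(vg–cn) = (43 + 4) / 500 = 47/500 = 0.0940 → 9.4 map units.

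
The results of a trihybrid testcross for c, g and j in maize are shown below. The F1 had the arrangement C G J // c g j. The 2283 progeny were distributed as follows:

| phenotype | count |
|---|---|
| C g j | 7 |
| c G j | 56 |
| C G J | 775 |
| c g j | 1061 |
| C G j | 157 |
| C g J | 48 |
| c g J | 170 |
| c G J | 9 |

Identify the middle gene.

The two rarest classes, c G J and C g j, are the double crossovers. Comparing them with the parentals, only the c allele has switched, so c is the middle locus and the order is g – c – j.

c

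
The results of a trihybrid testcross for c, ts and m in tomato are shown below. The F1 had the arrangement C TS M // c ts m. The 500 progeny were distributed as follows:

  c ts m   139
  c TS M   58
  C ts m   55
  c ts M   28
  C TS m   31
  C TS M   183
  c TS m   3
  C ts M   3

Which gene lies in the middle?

ts

The two rarest classes, C ts M and c TS m, are the double crossovers. Comparing them with the parentals, only the ts allele has switched, so ts is the middle locus and the order is m – ts – c.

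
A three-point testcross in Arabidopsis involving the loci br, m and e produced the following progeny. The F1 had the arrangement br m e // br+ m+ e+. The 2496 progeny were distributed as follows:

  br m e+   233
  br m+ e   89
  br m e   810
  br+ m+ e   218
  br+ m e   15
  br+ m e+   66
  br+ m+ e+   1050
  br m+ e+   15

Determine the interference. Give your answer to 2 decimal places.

The two rarest classes, br+ m e and br m+ e+, are the double crossovers. Comparing them with the parentals, only the br allele has switched, so br is the middle locus and the order is e – br – m.
e–br: (451 + 30)/2496 = 0.1927; br–m: (155 + 30)/2496 = 0.0741.
Expected DCO frequency = 0.1927 × 0.0741 ≈ 0.01428; observed = 30/2496 ≈ 0.01202.
Coefficient of coincidence = 0.01202/0.01428 ≈ 0.84; interference = 1 − 0.84 = 0.16.

0.16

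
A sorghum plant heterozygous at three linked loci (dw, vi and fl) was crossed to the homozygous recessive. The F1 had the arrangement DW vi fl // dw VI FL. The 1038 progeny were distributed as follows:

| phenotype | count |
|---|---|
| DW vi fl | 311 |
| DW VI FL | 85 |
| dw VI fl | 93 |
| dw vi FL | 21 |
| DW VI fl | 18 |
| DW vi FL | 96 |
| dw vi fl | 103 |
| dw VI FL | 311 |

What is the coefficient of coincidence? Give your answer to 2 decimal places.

0.78

The two rarest classes, DW VI fl and dw vi FL, are the double crossovers. Comparing them with the parentals, only the vi allele has switched, so vi is the middle locus and the order is fl – vi – dw.
fl–vi: (189 + 39)/1038 = 0.2197; vi–dw: (188 + 39)/1038 = 0.2187.
Expected DCO frequency = 0.2197 × 0.2187 ≈ 0.04805; observed = 39/1038 ≈ 0.03757.
Coefficient of coincidence = 0.03757/0.04805 ≈ 0.78.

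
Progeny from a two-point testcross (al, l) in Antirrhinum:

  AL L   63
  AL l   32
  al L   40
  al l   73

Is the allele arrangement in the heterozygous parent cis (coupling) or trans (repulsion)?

cis

The two most frequent classes are AL L (63) and al l (73); these are the parental (non-recombinant) types.
So the F1 carried AL L on one chromosome and al l on the other — the recessive alleles are on the same chromosome (cis / coupling).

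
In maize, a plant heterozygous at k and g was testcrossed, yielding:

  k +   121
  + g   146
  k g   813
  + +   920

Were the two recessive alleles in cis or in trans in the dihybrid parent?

The two most frequent classes are + + (920) and k g (813); these are the parental (non-recombinant) types.
So the F1 carried + + on one chromosome and k g on the other — the recessive alleles are on the same chromosome (cis / coupling).

cis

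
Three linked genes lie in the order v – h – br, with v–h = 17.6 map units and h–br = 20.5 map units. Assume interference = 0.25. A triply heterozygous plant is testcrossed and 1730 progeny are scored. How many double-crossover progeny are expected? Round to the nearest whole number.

Map distances give recombination frequencies of 0.176 and 0.205 for the two intervals.
With interference 0.25 (so coincidence = 0.75), expected double-crossover frequency = 0.176 × 0.205 × 0.75 = 0.02706.
Expected number = 0.02706 × 1730 = 46.81 ≈ 47.

47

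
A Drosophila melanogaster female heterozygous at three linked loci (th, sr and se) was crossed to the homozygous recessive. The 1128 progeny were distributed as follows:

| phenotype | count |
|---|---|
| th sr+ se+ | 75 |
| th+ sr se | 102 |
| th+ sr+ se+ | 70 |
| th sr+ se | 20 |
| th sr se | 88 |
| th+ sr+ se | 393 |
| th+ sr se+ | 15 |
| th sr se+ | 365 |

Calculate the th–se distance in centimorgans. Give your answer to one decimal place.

17.1 centimorgans

The two most frequent reciprocal classes, th sr se+ and th+ sr+ se, are the parental types, so the F1 was th sr se+ / th+ sr+ se.
The two rarest classes, th+ sr se+ and th sr+ se, are the double crossovers. Comparing them with the parentals, only the th allele has switched, so th is the middle locus and the order is se – th – sr.
Crossovers in the se–th interval produce the single-crossover classes th sr se and th+ sr+ se+ (88 + 70 = 158) plus the double crossovers (35).
RF(se–th) = (158 + 35) / 1128 = 193/1128 = 0.1711 → 17.1 centimorgans.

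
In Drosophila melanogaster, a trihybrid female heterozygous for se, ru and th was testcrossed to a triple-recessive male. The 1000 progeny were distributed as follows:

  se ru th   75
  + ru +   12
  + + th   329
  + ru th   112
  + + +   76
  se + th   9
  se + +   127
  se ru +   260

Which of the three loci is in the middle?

se

The two most frequent reciprocal classes, + + th and se ru +, are the parental types, so the F1 was + + th / se ru +.
The two rarest classes, se + th and + ru +, are the double crossovers. Comparing them with the parentals, only the se allele has switched, so se is the middle locus and the order is ru – se – th.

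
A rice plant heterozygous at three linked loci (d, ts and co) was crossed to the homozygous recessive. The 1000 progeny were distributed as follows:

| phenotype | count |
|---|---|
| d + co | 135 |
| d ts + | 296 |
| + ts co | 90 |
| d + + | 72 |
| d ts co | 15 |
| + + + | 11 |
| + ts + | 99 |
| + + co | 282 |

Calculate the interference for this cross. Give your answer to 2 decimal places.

0.47

The two most frequent reciprocal classes, + + co and d ts +, are the parental types, so the F1 was + + co / d ts +.
The two rarest classes, + + + and d ts co, are the double crossovers. Comparing them with the parentals, only the co allele has switched, so co is the middle locus and the order is d – co – ts.
d–co: (234 + 26)/1000 = 0.2600; co–ts: (162 + 26)/1000 = 0.1880.
Expected DCO frequency = 0.2600 × 0.1880 ≈ 0.04888; observed = 26/1000 ≈ 0.02600.
Coefficient of coincidence = 0.02600/0.04888 ≈ 0.53; interference = 1 − 0.53 = 0.47.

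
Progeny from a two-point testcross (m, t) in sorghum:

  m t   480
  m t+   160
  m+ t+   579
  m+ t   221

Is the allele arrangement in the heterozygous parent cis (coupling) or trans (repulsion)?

The two most frequent classes are m+ t+ (579) and m t (480); these are the parental (non-recombinant) types.
So the F1 carried m+ t+ on one chromosome and m t on the other — the recessive alleles are on the same chromosome (cis / coupling).

cis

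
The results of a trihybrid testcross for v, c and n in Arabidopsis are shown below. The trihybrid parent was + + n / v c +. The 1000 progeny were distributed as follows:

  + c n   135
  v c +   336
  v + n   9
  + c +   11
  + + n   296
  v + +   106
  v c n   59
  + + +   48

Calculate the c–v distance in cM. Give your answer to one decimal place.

26.1 cM

The two rarest classes, v + n and + c +, are the double crossovers. Comparing them with the parentals, only the v allele has switched, so v is the middle locus and the order is c – v – n.
Crossovers in the c–v interval produce the single-crossover classes + c n and v + + (135 + 106 = 241) plus the double crossovers (20).
RF(c–v) = (241 + 20) / 1000 = 261/1000 = 0.2610 → 26.1 cM.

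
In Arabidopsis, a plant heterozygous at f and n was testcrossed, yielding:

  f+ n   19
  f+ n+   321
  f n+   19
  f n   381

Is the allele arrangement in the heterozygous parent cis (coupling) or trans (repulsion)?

The two most frequent classes are f+ n+ (321) and f n (381); these are the parental (non-recombinant) types.
So the F1 carried f+ n+ on one chromosome and f n on the other — the recessive alleles are on the same chromosome (cis / coupling).

cis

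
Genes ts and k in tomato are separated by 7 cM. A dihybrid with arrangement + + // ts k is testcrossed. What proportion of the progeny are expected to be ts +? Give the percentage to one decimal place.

3.5%

A map distance of 7 cM corresponds to a recombination frequency of 0.070.
The F1 is + + / ts k, so ts + is a recombinant gamete class with expected frequency r/2 = 0.070/2 = 0.0350.
That is 0.0350 = 3.5% of the progeny.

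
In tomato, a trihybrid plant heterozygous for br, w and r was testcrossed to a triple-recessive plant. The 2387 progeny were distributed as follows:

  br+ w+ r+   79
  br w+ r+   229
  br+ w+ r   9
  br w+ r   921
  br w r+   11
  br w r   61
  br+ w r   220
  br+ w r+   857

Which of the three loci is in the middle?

br

The two most frequent reciprocal classes, br+ w r+ and br w+ r, are the parental types, so the F1 was br+ w r+ / br w+ r.
The two rarest classes, br w r+ and br+ w+ r, are the double crossovers. Comparing them with the parentals, only the br allele has switched, so br is the middle locus and the order is r – br – w.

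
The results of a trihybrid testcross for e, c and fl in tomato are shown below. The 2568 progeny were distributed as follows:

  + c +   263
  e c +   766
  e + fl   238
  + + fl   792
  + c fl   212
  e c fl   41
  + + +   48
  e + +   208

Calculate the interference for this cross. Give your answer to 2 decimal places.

0.24

The two most frequent reciprocal classes, e c + and + + fl, are the parental types, so the F1 was e c + / + + fl.
The two rarest classes, e c fl and + + +, are the double crossovers. Comparing them with the parentals, only the fl allele has switched, so fl is the middle locus and the order is e – fl – c.
e–fl: (501 + 89)/2568 = 0.2298; fl–c: (420 + 89)/2568 = 0.1982.
Expected DCO frequency = 0.2298 × 0.1982 ≈ 0.04555; observed = 89/2568 ≈ 0.03466.
Coefficient of coincidence = 0.03466/0.04555 ≈ 0.76; interference = 1 − 0.76 = 0.24.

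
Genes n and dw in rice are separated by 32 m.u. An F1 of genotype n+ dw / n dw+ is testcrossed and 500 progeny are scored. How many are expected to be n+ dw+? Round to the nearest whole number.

A map distance of 32 m.u. corresponds to a recombination frequency of 0.320.
The F1 is n+ dw / n dw+, so n+ dw+ is a recombinant gamete class with expected frequency r/2 = 0.320/2 = 0.1600.
Expected number = 0.1600 × 500 = 80.00 ≈ 80.

80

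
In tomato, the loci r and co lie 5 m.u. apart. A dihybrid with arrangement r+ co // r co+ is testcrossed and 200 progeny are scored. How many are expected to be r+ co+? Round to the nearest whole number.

5

A map distance of 5 m.u. corresponds to a recombination frequency of 0.050.
The F1 is r+ co / r co+, so r+ co+ is a recombinant gamete class with expected frequency r/2 = 0.050/2 = 0.0250.
Expected number = 0.0250 × 200 = 5.00 ≈ 5.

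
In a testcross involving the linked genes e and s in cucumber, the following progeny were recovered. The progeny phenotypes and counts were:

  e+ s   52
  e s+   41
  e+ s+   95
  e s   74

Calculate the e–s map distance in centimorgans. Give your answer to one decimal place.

35.5 centimorgans

The two most frequent classes, e+ s+ (95) and e s (74), are the parental types, so the F1 was e+ s+ / e s.
The recombinant classes are e+ s and e s+: 52 + 41 = 93.
Recombination frequency = 93/262 = 0.3550 ≈ 35.5%, i.e. 35.5 centimorgans.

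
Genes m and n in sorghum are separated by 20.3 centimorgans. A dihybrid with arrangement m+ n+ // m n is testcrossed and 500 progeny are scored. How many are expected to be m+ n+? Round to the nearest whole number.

199

A map distance of 20.3 centimorgans corresponds to a recombination frequency of 0.203.
The F1 is m+ n+ / m n, so m+ n+ is a parental gamete class with expected frequency (1 − r)/2 = 0.797/2 = 0.3985.
Expected number = 0.3985 × 500 = 199.25 ≈ 199.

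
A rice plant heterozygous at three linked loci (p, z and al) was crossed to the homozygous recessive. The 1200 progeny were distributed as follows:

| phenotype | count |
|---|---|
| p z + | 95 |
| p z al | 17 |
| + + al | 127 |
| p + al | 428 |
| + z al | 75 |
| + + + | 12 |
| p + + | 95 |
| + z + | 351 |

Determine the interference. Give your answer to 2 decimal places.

The two most frequent reciprocal classes, + z + and p + al, are the parental types, so the F1 was + z + / p + al.
The two rarest classes, + + + and p z al, are the double crossovers. Comparing them with the parentals, only the z allele has switched, so z is the middle locus and the order is p – z – al.
p–z: (222 + 29)/1200 = 0.2092; z–al: (170 + 29)/1200 = 0.1658.
Expected DCO frequency = 0.2092 × 0.1658 ≈ 0.03469; observed = 29/1200 ≈ 0.02417.
Coefficient of coincidence = 0.02417/0.03469 ≈ 0.70; interference = 1 − 0.70 = 0.30.

0.30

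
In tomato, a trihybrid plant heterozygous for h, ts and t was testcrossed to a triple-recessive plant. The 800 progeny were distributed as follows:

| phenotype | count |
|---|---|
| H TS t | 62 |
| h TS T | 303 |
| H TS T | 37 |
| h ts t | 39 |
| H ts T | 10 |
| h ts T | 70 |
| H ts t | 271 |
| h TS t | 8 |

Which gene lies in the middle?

t

The two most frequent reciprocal classes, H ts t and h TS T, are the parental types, so the F1 was H ts t / h TS T.
The two rarest classes, H ts T and h TS t, are the double crossovers. Comparing them with the parentals, only the t allele has switched, so t is the middle locus and the order is h – t – ts.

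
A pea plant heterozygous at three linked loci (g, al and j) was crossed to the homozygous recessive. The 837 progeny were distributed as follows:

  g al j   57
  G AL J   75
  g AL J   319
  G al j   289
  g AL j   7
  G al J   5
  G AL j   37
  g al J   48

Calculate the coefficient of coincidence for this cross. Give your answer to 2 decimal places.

The two most frequent reciprocal classes, g AL J and G al j, are the parental types, so the F1 was g AL J / G al j.
The two rarest classes, g AL j and G al J, are the double crossovers. Comparing them with the parentals, only the j allele has switched, so j is the middle locus and the order is al – j – g.
al–j: (85 + 12)/837 = 0.1159; j–g: (132 + 12)/837 = 0.1720.
Expected DCO frequency = 0.1159 × 0.1720 ≈ 0.01993; observed = 12/837 ≈ 0.01434.
Coefficient of coincidence = 0.01434/0.01993 ≈ 0.72.

0.72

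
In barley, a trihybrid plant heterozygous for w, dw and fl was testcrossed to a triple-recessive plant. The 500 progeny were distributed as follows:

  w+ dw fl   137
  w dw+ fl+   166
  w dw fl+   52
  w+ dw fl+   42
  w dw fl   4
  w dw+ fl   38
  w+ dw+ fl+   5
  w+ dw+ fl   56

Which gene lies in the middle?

The two most frequent reciprocal classes, w+ dw fl and w dw+ fl+, are the parental types, so the F1 was w+ dw fl / w dw+ fl+.
The two rarest classes, w dw fl and w+ dw+ fl+, are the double crossovers. Comparing them with the parentals, only the w allele has switched, so w is the middle locus and the order is dw – w – fl.

w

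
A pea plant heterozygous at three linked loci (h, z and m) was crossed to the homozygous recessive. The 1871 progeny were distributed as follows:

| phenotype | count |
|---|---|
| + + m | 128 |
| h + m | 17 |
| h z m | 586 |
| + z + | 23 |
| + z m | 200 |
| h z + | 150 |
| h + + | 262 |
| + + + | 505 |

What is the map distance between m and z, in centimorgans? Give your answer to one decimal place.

The two most frequent reciprocal classes, h z m and + + +, are the parental types, so the F1 was h z m / + + +.
The two rarest classes, h + m and + z +, are the double crossovers. Comparing them with the parentals, only the z allele has switched, so z is the middle locus and the order is m – z – h.
Crossovers in the m–z interval produce the single-crossover classes h z + and + + m (150 + 128 = 278) plus the double crossovers (40).
RF(m–z) = (278 + 40) / 1871 = 318/1871 = 0.1700 → 17.0 centimorgans.

17.0 centimorgans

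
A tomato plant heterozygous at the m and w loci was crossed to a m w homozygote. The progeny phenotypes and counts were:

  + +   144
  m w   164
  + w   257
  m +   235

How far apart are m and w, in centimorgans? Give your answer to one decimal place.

The two most frequent classes, + w (257) and m + (235), are the parental types, so the F1 was + w / m +.
The recombinant classes are + + and m w: 144 + 164 = 308.
Recombination frequency = 308/800 = 0.3850 ≈ 38.5%, i.e. 38.5 centimorgans.

38.5 centimorgans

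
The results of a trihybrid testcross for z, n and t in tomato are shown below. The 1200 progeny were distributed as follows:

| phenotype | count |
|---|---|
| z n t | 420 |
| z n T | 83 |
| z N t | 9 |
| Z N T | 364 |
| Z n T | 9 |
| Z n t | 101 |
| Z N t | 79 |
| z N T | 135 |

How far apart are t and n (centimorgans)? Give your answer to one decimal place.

15.0 centimorgans

The two most frequent reciprocal classes, z n t and Z N T, are the parental types, so the F1 was z n t / Z N T.
The two rarest classes, z N t and Z n T, are the double crossovers. Comparing them with the parentals, only the n allele has switched, so n is the middle locus and the order is z – n – t.
Crossovers in the n–t interval produce the single-crossover classes z n T and Z N t (83 + 79 = 162) plus the double crossovers (18).
RF(n–t) = (162 + 18) / 1200 = 180/1200 = 0.1500 → 15.0 centimorgans.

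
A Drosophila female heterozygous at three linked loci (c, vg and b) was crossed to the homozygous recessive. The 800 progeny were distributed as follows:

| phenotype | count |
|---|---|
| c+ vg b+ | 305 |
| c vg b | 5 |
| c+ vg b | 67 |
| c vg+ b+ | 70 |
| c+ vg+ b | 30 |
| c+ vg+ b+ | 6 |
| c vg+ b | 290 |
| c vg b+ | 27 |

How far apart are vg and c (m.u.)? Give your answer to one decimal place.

8.5 m.u.

The two most frequent reciprocal classes, c vg+ b and c+ vg b+, are the parental types, so the F1 was c vg+ b / c+ vg b+.
The two rarest classes, c vg b and c+ vg+ b+, are the double crossovers. Comparing them with the parentals, only the vg allele has switched, so vg is the middle locus and the order is c – vg – b.
Crossovers in the c–vg interval produce the single-crossover classes c+ vg+ b and c vg b+ (30 + 27 = 57) plus the double crossovers (11).
RF(c–vg) = (57 + 11) / 800 = 68/800 = 0.0850 → 8.5 m.u.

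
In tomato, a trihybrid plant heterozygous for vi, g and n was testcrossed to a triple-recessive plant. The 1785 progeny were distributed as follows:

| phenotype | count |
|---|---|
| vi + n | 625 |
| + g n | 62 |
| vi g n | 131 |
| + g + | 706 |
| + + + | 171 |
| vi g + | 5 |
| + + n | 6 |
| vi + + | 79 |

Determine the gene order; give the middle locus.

The two most frequent reciprocal classes, vi + n and + g +, are the parental types, so the F1 was vi + n / + g +.
The two rarest classes, + + n and vi g +, are the double crossovers. Comparing them with the parentals, only the vi allele has switched, so vi is the middle locus and the order is g – vi – n.

vi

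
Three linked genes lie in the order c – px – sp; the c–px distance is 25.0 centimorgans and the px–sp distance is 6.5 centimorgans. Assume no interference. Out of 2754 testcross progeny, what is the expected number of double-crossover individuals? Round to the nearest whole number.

45

Map distances give recombination frequencies of 0.250 and 0.065 for the two intervals.
With no interference, expected double-crossover frequency = 0.250 × 0.065 = 0.01625.
Expected number = 0.01625 × 2754 = 44.75 ≈ 45.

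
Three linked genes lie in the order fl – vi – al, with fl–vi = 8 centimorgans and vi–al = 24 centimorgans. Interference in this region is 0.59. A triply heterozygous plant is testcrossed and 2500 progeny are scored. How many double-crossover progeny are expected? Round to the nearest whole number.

Map distances give recombination frequencies of 0.080 and 0.240 for the two intervals.
With interference 0.59 (so coincidence = 0.41), expected double-crossover frequency = 0.080 × 0.240 × 0.41 = 0.00787.
Expected number = 0.00787 × 2500 = 19.68 ≈ 20.

20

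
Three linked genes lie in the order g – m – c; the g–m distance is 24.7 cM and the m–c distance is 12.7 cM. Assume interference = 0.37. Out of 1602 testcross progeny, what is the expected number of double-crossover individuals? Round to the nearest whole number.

Map distances give recombination frequencies of 0.247 and 0.127 for the two intervals.
With interference 0.37 (so coincidence = 0.63), expected double-crossover frequency = 0.247 × 0.127 × 0.63 = 0.01976.
Expected number = 0.01976 × 1602 = 31.66 ≈ 32.

32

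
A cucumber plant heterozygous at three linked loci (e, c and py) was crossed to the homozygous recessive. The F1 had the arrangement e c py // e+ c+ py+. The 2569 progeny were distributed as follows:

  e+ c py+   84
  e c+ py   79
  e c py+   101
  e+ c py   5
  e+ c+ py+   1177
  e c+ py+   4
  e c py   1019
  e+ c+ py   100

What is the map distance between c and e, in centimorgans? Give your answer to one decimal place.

The two rarest classes, e+ c py and e c+ py+, are the double crossovers. Comparing them with the parentals, only the e allele has switched, so e is the middle locus and the order is c – e – py.
Crossovers in the c–e interval produce the single-crossover classes e c+ py and e+ c py+ (79 + 84 = 163) plus the double crossovers (9).
RF(c–e) = (163 + 9) / 2569 = 172/2569 = 0.0670 → 6.7 centimorgans.

6.7 centimorgans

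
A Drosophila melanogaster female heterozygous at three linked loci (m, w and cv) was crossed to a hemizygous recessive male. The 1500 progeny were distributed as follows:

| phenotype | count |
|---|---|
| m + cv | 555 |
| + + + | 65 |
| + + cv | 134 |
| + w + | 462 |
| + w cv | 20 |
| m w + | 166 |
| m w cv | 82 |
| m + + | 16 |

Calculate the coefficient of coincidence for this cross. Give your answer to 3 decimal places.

0.878

The two most frequent reciprocal classes, + w + and m + cv, are the parental types, so the F1 was + w + / m + cv.
The two rarest classes, + w cv and m + +, are the double crossovers. Comparing them with the parentals, only the cv allele has switched, so cv is the middle locus and the order is w – cv – m.
w–cv: (147 + 36)/1500 = 0.1220; cv–m: (300 + 36)/1500 = 0.2240.
Expected DCO frequency = 0.1220 × 0.2240 ≈ 0.02733; observed = 36/1500 ≈ 0.02400.
Coefficient of coincidence = 0.02400/0.02733 ≈ 0.878.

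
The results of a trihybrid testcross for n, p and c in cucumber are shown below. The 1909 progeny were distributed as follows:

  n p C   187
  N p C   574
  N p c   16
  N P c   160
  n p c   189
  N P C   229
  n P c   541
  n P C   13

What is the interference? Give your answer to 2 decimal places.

The two most frequent reciprocal classes, n P c and N p C, are the parental types, so the F1 was n P c / N p C.
The two rarest classes, n P C and N p c, are the double crossovers. Comparing them with the parentals, only the c allele has switched, so c is the middle locus and the order is n – c – p.
n–c: (347 + 29)/1909 = 0.1970; c–p: (418 + 29)/1909 = 0.2342.
Expected DCO frequency = 0.1970 × 0.2342 ≈ 0.04614; observed = 29/1909 ≈ 0.01519.
Coefficient of coincidence = 0.01519/0.04614 ≈ 0.33; interference = 1 − 0.33 = 0.67.

0.67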